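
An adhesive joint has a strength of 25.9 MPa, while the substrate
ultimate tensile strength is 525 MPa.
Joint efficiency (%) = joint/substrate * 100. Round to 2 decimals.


Efficiency = 25.9 / 525 * 100
= 4.93%

4.93


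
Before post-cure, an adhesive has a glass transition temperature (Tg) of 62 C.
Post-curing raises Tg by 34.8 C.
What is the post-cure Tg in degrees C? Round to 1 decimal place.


Tg_post = Tg_base + delta_Tg
= 62 + 34.8
= 96.8 C

96.8


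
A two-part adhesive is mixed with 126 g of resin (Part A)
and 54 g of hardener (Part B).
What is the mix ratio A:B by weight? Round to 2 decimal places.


Mix ratio = mass_A / mass_B
= 126 / 54
= 2.33

2.33


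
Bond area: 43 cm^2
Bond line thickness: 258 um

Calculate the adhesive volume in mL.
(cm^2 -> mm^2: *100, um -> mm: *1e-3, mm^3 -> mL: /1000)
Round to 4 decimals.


V = 43*100 * 258*1e-3 / 1000
= 1.1094 mL

1.1094


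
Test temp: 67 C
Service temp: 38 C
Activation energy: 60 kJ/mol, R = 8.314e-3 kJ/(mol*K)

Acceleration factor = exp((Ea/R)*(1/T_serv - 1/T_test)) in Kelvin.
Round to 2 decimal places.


AF = exp((60/0.008314)*(1/311.15 - 1/340.15))
= 7.22

7.22


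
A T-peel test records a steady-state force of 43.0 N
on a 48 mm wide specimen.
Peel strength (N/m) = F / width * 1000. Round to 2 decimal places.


Peel strength = 43.0 / 48 * 1000
= 895.83 N/m

895.83


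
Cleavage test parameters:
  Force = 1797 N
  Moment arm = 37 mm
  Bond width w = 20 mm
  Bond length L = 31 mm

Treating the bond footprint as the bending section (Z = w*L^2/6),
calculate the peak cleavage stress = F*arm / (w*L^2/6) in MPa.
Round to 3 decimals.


M = 1797 * 37 = 66489 N*mm
Z = 20 * 31^2 / 6 = 19220 / 6 mm^3
sigma = M / Z = 6 * 66489 / 19220 = 398934 / 19220
= 20.756 MPa

20.756


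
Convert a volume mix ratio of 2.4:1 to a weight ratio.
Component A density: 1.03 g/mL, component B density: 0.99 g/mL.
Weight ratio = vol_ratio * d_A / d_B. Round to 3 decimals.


= 2.4 * 1.03 / 0.99 = 2.497

2.497


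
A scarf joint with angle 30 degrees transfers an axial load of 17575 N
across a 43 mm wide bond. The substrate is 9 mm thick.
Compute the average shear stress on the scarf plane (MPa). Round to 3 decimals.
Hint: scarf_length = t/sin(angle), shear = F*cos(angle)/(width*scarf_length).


scarf_length = 9 / sin(30 deg) = 18.0000 mm
cos(30 deg) = 0.866025
shear stress = 17575 * 0.866025 / (43 * 18.0000)
= 19.665 MPa

19.665


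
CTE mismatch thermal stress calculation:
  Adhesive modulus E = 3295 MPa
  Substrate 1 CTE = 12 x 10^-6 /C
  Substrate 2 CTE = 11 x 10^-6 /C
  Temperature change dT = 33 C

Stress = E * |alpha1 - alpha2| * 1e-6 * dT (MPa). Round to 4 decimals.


delta_alpha = |12 - 11| = 1 x 10^-6/C
Stress = 3295 * 1e-6 * 33
= 0.1087 MPa

0.1087


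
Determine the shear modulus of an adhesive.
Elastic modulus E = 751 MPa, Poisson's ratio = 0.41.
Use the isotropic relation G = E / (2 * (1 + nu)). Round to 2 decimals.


G = 751 / (2*(1+0.41)) = 751 / 2.82
= 266.31 MPa

266.31


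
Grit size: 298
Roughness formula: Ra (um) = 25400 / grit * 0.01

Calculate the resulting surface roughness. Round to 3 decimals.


Ra = 25400 / 298 * 0.01
= 0.852 um

0.852


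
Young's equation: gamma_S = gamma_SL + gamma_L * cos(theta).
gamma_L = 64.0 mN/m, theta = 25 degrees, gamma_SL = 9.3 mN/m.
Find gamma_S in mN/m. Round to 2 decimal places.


cos(25 deg) = 0.906308
gamma_S = 9.3 + 64.0 * 0.906308
= 67.30 mN/m

67.30


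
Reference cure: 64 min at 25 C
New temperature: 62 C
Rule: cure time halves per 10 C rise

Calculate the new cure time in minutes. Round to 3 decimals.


factor = 2^((62-25)/10) = 12.9960
t_new = 64 / 12.9960 = 4.925 min

4.925


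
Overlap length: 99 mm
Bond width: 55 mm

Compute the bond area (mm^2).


Bond area = 99 * 55 = 5445 mm^2

5445


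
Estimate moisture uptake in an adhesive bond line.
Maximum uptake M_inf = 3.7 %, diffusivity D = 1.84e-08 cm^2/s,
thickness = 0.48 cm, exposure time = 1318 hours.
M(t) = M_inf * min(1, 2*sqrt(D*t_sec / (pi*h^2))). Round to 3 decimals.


Convert time: 1318 h = 4744800 s
ratio = min(1, 2*sqrt(1.84e-08*4744800/(pi*0.48^2)))
= 0.694595
M(t) = 3.7 * 0.694595 = 2.570%

2.570


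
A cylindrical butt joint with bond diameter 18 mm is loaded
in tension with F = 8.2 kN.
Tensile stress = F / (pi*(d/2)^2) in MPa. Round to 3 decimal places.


Area = pi * (18/2)^2 = 254.4690 mm^2
Stress = 8.2*1000 / 254.4690
= 32.224 MPa

32.224


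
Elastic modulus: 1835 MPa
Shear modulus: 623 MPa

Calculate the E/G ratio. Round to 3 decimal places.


E / G = 1835 / 623 = 2.945

2.945


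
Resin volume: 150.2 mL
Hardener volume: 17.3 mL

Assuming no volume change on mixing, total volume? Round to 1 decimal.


V_total = 150.2 + 17.3 = 167.5 mL

167.5


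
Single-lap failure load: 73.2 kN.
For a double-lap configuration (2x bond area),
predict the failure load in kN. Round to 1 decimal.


Failure load = 73.2 * 2 = 146.4 kN

146.4


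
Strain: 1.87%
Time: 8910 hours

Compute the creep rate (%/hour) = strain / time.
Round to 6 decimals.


Creep rate = 1.87 / 8910
= 0.000210 %/h

0.000210


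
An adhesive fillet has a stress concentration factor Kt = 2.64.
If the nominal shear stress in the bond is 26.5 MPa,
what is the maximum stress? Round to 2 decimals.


Max stress = 26.5 * 2.64 = 69.96 MPa

69.96


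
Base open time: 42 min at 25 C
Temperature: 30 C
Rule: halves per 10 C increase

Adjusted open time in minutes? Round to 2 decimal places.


Acceleration = 2^((30-25)/10) = 1.4142
Open time = 42 / 1.4142 = 29.70 min

29.70


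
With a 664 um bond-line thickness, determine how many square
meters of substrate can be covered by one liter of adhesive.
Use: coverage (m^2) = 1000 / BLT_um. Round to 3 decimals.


Coverage = 1000 / 664 = 1.506 m^2

1.506


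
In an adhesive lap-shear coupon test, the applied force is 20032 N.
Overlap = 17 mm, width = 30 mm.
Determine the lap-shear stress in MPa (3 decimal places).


stress = F / (overlap * width)
= 20032 / (17 * 30)
= 39.278 MPa

39.278


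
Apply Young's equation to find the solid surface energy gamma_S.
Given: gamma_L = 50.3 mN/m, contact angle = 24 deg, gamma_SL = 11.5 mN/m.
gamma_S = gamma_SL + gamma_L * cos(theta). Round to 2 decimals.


theta_rad = 24 * pi/180 = 0.418879
gamma_S = 11.5 + 50.3 * cos(0.418879)
= 57.45 mN/m

57.45


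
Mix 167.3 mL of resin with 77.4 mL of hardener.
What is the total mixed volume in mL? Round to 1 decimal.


Total = 167.3 + 77.4 = 244.7 mL

244.7


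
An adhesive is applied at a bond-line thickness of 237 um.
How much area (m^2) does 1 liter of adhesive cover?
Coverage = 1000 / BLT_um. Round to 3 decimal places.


Coverage = 1000 / 237 = 4.219 m^2

4.219


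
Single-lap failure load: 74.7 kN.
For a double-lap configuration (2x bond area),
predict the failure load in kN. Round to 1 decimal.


Failure load = 74.7 * 2 = 149.4 kN

149.4


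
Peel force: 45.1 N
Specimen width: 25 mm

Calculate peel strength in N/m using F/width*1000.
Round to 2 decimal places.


Peel strength = 45.1 / 25 * 1000 = 1804.00 N/m

1804.00


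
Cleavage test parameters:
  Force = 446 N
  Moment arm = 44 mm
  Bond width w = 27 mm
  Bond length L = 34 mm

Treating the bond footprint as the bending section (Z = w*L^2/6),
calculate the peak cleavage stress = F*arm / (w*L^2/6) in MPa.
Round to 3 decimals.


M = 446 * 44 = 19624 N*mm
Z = 27 * 34^2 / 6 = 31212 / 6 mm^3
sigma = M / Z = 6 * 19624 / 31212 = 117744 / 31212
= 3.772 MPa

3.772


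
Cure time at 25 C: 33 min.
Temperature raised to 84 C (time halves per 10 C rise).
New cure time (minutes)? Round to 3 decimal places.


Acceleration factor = 2^(59/10) = 59.7141
New time = 33 / 59.7141 = 0.553 min

0.553


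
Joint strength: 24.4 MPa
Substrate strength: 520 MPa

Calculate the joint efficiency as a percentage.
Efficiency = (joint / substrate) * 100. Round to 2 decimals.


Efficiency = (24.4 / 520) * 100 = 4.69%

4.69


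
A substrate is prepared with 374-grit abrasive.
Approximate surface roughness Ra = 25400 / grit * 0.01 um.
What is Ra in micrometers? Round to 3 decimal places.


Ra = 25400 / 374 * 0.01 = 0.679 um

0.679


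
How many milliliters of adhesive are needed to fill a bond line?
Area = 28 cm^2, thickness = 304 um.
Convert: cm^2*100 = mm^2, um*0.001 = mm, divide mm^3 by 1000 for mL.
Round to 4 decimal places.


= (28 * 100) * (304 * 0.001) / 1000
= 0.8512 mL

0.8512


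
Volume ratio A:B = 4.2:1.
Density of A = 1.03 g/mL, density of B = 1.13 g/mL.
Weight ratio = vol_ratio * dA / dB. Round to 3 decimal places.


Wt ratio = 4.2 * 1.03 / 1.13
= 3.828

3.828


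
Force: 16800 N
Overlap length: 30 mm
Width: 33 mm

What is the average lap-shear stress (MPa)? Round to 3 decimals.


Average shear stress = F / (overlap * width)
= 16800 / (30 * 33)
= 16.970 MPa

16.970


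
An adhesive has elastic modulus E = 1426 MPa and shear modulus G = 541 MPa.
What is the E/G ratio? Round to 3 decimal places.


E/G = 1426 / 541 = 2.636

2.636


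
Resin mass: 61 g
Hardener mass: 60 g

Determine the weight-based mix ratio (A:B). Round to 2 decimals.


Ratio = 61 / 60 = 1.02

1.02


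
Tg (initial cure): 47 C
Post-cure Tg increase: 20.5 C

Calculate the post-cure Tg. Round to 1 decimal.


Post-cure Tg = 47 + 20.5 = 67.5 C

67.5


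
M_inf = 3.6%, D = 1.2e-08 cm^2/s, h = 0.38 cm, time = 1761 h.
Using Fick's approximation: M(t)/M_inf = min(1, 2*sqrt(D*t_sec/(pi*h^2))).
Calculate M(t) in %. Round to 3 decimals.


t = 6339600 s
ratio = min(1, 2*sqrt(1.2e-08*6339600/(pi*0.1444)))
= 0.819017
M(t) = 3.6 * 0.819017 = 2.948%

2.948


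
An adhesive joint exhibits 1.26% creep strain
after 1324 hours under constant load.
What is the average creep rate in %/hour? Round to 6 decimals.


Creep rate = strain / time
= 1.26 / 1324
= 0.000952 %/h

0.000952


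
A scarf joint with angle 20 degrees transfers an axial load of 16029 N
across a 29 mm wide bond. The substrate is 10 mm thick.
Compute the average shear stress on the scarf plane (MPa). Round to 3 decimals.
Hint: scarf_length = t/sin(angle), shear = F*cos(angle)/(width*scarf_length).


scarf_length = 10 / sin(20 deg) = 29.2380 mm
cos(20 deg) = 0.939693
shear stress = 16029 * 0.939693 / (29 * 29.2380)
= 17.764 MPa

17.764


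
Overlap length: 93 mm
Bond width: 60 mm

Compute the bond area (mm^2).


Bond area = 93 * 60 = 5580 mm^2

5580


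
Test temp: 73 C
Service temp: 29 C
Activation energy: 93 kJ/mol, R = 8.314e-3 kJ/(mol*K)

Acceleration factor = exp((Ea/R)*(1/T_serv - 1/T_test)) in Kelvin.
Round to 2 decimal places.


AF = exp((93/0.008314)*(1/302.15 - 1/346.15))
= 110.59

110.59


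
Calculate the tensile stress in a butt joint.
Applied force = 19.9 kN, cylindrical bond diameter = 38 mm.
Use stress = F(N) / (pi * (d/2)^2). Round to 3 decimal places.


A = pi * 19.0^2 = 1134.1149 mm^2
sigma = 19900.0 / 1134.1149 = 17.547 MPa

17.547


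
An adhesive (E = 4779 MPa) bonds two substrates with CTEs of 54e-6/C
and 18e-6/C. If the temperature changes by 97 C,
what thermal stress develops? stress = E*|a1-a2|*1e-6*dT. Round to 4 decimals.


Stress = 4779 * |54 - 18| * 1e-6 * 97
= 16.6883 MPa

16.6883


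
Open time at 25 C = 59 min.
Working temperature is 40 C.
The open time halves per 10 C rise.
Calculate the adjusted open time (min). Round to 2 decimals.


factor = 2^((40 - 25) / 10) = 2.8284
ot = 59 / 2.8284 = 20.86 min

20.86


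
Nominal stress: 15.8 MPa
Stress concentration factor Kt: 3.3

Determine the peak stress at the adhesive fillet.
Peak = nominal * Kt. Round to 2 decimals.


Peak stress = 15.8 * 3.3
= 52.14 MPa

52.14


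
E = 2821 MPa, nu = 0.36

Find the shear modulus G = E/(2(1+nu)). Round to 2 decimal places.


G = 2821 / (2 * 1.36)
= 1037.13 MPa

1037.13


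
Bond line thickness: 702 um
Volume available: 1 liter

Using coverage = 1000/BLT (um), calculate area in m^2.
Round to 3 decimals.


1 L = 1e6 mm^3, thickness = 702 um = 0.702 mm
Area = 1e6 / 0.702 mm^2 = (1e6 / 0.702) / 1e6 m^2 = 1000 / 702 m^2
= 1.425 m^2

1.425


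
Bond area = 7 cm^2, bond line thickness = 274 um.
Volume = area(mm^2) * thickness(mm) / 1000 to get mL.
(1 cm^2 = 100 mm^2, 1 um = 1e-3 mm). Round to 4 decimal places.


area_mm2 = 7 * 100 = 700
blt_mm = 274 * 1e-3 = 0.274
vol_mm3 = 700 * 0.274 = 191.8
vol_mL = 191.8 / 1000 = 0.1918 mL

0.1918


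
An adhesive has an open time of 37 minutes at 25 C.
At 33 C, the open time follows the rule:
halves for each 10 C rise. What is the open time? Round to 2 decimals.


Factor = 2^((33-25)/10) = 1.7411
Open time = 37 / 1.7411 = 21.25 min

21.25


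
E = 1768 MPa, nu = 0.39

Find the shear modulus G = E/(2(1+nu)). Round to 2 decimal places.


G = 1768 / (2 * 1.39)
= 635.97 MPa

635.97


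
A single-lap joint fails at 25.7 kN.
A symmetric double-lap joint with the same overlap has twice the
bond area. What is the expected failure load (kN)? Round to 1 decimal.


Double-lap load = 2 * 25.7 = 51.4 kN

51.4


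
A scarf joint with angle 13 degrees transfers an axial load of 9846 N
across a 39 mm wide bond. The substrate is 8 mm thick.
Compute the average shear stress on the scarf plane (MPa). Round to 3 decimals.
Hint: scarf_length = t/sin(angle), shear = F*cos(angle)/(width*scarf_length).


scarf_length = 8 / sin(13 deg) = 35.5633 mm
cos(13 deg) = 0.974370
shear stress = 9846 * 0.974370 / (39 * 35.5633)
= 6.917 MPa

6.917


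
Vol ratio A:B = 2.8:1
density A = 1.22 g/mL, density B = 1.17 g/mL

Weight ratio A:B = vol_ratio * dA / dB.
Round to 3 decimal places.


Weight ratio = 2.8 * 1.22 / 1.17
= 2.920

2.920


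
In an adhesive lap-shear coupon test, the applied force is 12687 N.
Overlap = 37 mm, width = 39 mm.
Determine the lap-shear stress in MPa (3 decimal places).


stress = F / (overlap * width)
= 12687 / (37 * 39)
= 8.792 MPa

8.792


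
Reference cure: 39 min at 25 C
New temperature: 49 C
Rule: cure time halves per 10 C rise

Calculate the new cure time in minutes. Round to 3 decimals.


factor = 2^((49-25)/10) = 5.2780
t_new = 39 / 5.2780 = 7.389 min

7.389


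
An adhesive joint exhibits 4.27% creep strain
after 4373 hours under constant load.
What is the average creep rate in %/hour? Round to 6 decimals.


Creep rate = strain / time
= 4.27 / 4373
= 0.000976 %/h

0.000976


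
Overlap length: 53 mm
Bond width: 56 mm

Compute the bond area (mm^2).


Bond area = 53 * 56 = 2968 mm^2

2968


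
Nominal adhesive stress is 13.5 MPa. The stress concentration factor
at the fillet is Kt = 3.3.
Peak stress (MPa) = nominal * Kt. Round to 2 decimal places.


Peak = 13.5 * 3.3 = 44.55 MPa

44.55


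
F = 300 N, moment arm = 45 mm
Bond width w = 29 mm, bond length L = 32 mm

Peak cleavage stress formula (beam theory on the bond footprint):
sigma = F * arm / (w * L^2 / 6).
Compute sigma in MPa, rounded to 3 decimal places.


sigma = (300 * 45) / (29 * 1024 / 6)
= 13500 * 6 / 29696
= 81000 / 29696
= 2.728 MPa

2.728


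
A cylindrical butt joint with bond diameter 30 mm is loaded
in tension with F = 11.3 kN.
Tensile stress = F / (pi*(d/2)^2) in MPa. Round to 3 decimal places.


Area = pi * (30/2)^2 = 706.8583 mm^2
Stress = 11.3*1000 / 706.8583
= 15.986 MPa

15.986


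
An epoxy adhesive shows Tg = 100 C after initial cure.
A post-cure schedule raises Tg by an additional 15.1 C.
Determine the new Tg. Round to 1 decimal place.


New Tg = 100 + 15.1
= 115.1 C

115.1


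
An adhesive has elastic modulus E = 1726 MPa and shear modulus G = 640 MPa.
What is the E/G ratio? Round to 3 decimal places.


E/G = 1726 / 640 = 2.697

2.697


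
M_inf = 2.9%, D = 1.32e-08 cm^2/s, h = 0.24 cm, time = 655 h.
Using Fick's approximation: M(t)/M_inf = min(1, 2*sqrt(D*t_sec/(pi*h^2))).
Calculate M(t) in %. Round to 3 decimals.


t = 2358000 s
ratio = min(1, 2*sqrt(1.32e-08*2358000/(pi*0.0576)))
= 0.829474
M(t) = 2.9 * 0.829474 = 2.405%

2.405


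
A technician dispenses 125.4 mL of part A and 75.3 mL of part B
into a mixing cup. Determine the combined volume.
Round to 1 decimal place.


Combined volume = 125.4 + 75.3
= 200.7 mL

200.7


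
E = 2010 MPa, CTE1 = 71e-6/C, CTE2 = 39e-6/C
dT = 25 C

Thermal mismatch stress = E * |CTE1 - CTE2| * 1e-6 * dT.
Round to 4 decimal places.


= 2010 * 32e-6 * 25
= 1.6080 MPa

1.6080


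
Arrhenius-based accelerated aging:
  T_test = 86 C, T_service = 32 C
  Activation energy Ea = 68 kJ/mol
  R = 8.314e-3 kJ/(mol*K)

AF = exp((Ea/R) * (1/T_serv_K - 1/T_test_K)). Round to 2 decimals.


T_test_K = 359.15, T_serv_K = 305.15
AF = exp((68/8.314e-3) * (1/305.15 - 1/359.15))
= 56.26

56.26


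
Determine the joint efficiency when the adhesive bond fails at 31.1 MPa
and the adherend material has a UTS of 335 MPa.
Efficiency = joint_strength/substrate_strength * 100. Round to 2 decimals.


Joint efficiency = 31.1 / 335 * 100
= 9.28%

9.28


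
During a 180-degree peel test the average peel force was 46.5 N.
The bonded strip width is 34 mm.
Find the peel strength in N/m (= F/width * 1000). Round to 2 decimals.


Peel strength = F/width * 1000
= 46.5 / 34 * 1000
= 1367.65 N/m

1367.65


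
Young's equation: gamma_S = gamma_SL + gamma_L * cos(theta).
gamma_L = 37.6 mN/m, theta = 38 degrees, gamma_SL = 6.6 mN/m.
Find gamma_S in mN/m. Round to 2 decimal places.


cos(38 deg) = 0.788011
gamma_S = 6.6 + 37.6 * 0.788011
= 36.23 mN/m

36.23


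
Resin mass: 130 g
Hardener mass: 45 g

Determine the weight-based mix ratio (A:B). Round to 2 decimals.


Ratio = 130 / 45 = 2.89

2.89


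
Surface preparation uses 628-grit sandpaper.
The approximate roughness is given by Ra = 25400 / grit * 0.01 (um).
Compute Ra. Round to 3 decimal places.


Ra = 25400 / 628 * 0.01
= 254 / 628
= 0.404 um

0.404


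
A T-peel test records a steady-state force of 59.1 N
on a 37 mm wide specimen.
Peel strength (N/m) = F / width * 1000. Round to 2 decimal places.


Peel strength = 59.1 / 37 * 1000
= 1597.30 N/m

1597.30


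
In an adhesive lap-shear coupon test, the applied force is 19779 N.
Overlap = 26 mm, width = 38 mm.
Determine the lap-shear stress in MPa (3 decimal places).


stress = F / (overlap * width)
= 19779 / (26 * 38)
= 20.019 MPa

20.019


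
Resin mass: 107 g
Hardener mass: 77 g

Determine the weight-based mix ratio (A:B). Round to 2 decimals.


Ratio = 107 / 77 = 1.39

1.39


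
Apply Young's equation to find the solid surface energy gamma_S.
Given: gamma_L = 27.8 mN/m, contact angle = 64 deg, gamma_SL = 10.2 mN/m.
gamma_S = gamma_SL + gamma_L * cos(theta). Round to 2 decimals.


theta_rad = 64 * pi/180 = 1.117011
gamma_S = 10.2 + 27.8 * cos(1.117011)
= 22.39 mN/m

22.39


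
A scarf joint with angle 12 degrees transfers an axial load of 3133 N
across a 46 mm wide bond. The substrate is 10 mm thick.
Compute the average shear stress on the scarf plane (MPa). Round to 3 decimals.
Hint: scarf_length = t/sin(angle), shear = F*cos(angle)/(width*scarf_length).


scarf_length = 10 / sin(12 deg) = 48.0973 mm
cos(12 deg) = 0.978148
shear stress = 3133 * 0.978148 / (46 * 48.0973)
= 1.385 MPa

1.385


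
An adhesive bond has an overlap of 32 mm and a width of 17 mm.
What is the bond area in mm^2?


Bond area = overlap * width
= 32 * 17
= 544 mm^2

544


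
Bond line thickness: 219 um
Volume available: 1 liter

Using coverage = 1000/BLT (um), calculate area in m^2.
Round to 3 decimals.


1 L = 1e6 mm^3, thickness = 219 um = 0.219 mm
Area = 1e6 / 0.219 mm^2 = (1e6 / 0.219) / 1e6 m^2 = 1000 / 219 m^2
= 4.566 m^2

4.566


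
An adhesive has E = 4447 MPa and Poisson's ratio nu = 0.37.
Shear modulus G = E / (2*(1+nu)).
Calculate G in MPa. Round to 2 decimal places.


G = 4447 / (2*(1+0.37))
= 4447 / 2.74
= 1622.99 MPa

1622.99


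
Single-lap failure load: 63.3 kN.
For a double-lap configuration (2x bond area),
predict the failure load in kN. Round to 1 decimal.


Failure load = 63.3 * 2 = 126.6 kN

126.6


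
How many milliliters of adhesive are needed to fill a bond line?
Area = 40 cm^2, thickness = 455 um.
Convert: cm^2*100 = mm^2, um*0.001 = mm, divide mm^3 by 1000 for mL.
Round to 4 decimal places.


= (40 * 100) * (455 * 0.001) / 1000
= 1.8200 mL

1.8200


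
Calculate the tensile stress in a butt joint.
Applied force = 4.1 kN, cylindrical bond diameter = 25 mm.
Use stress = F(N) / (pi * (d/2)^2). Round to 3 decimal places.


A = pi * 12.5^2 = 490.8739 mm^2
sigma = 4100.0 / 490.8739 = 8.352 MPa

8.352


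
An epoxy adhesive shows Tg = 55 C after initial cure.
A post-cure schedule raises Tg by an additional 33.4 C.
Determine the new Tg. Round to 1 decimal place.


New Tg = 55 + 33.4
= 88.4 C

88.4


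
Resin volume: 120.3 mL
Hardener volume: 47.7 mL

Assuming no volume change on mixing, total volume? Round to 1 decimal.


V_total = 120.3 + 47.7 = 168.0 mL

168.0


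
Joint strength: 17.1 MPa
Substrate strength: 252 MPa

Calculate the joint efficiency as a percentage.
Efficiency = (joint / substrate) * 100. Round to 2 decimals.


Efficiency = (17.1 / 252) * 100 = 6.79%

6.79


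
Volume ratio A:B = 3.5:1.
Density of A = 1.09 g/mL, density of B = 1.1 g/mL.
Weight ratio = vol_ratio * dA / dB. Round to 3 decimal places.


Wt ratio = 3.5 * 1.09 / 1.1
= 3.468

3.468


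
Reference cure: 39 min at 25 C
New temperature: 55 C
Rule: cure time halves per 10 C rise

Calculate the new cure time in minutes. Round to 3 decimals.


factor = 2^((55-25)/10) = 8.0000
t_new = 39 / 8.0000 = 4.875 min

4.875


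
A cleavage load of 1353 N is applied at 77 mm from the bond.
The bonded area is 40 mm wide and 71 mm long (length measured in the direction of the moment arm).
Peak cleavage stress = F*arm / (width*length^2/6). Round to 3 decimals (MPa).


Moment = 1353 * 77 = 104181 N*mm
Section modulus = 40 * 5041 / 6 = 201640 / 6 mm^3
Stress = 104181 / (201640 / 6) = 625086 / 201640
= 3.100 MPa

3.100


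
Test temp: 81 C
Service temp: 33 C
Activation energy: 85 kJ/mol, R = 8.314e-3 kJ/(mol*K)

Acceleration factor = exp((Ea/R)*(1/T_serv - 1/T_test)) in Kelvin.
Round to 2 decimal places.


AF = exp((85/0.008314)*(1/306.15 - 1/354.15))
= 92.40

92.40


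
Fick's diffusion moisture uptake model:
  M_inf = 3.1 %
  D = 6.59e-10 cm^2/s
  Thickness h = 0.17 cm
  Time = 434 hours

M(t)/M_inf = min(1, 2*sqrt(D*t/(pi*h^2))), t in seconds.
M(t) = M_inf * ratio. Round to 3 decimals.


t_sec = 434 * 3600 = 1562400
ratio = 2*sqrt(6.59e-10*1562400/(pi*0.17^2))
= min(1, 0.212983)
= 0.212983
M(t) = 3.1 * 0.212983 = 0.660 %

0.660


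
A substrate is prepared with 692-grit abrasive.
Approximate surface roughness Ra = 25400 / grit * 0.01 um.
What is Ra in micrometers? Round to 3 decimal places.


Ra = 25400 / 692 * 0.01 = 0.367 um

0.367


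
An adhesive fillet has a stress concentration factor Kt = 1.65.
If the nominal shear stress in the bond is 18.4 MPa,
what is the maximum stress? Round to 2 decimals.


Max stress = 18.4 * 1.65 = 30.36 MPa

30.36


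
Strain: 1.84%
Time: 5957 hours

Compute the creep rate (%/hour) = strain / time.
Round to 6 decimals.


Creep rate = 1.84 / 5957
= 0.000309 %/h

0.000309


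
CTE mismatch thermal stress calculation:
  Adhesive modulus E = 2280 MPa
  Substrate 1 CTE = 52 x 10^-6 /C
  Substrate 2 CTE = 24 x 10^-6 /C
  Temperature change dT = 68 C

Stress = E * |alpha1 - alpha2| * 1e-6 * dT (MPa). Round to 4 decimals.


delta_alpha = |52 - 24| = 28 x 10^-6/C
Stress = 2280 * 28e-6 * 68
= 4.3411 MPa

4.3411


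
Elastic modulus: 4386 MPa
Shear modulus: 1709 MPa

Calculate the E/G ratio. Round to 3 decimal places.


E / G = 4386 / 1709 = 2.566

2.566


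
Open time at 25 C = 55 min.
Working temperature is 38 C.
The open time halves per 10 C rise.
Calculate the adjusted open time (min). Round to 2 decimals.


factor = 2^((38 - 25) / 10) = 2.4623
ot = 55 / 2.4623 = 22.34 min

22.34


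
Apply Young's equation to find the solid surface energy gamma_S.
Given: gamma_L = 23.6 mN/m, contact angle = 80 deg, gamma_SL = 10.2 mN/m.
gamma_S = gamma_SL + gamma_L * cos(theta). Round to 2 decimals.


theta_rad = 80 * pi/180 = 1.396263
gamma_S = 10.2 + 23.6 * cos(1.396263)
= 14.30 mN/m

14.30


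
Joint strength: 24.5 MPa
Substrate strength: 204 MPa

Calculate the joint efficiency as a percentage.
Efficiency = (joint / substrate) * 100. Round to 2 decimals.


Efficiency = (24.5 / 204) * 100 = 12.01%

12.01


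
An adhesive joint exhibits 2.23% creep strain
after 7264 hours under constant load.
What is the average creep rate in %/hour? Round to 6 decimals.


Creep rate = strain / time
= 2.23 / 7264
= 0.000307 %/h

0.000307


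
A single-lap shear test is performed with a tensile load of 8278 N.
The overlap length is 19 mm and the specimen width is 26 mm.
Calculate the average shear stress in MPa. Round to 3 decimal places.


Shear stress = F / (overlap * width)
= 8278 / (19 * 26)
= 8278 / 494
= 16.757 MPa

16.757


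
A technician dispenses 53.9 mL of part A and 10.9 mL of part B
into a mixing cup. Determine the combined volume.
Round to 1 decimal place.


Combined volume = 53.9 + 10.9
= 64.8 mL

64.8


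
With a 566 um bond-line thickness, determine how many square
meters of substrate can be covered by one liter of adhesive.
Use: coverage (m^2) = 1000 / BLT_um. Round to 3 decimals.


Coverage = 1000 / 566 = 1.767 m^2

1.767


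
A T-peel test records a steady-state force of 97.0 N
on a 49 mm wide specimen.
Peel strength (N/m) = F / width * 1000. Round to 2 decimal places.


Peel strength = 97.0 / 49 * 1000
= 1979.59 N/m

1979.59


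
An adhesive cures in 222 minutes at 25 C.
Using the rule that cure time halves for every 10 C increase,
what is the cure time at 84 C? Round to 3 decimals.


Factor = 2^((84 - 25) / 10) = 59.7141
Cure time = 222 / 59.7141
= 3.718 minutes

3.718


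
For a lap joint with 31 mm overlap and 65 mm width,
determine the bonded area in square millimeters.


Area = 31 * 65 = 2015 mm^2

2015


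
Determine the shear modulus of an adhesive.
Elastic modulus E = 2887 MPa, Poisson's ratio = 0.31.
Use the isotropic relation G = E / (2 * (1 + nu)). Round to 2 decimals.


G = 2887 / (2*(1+0.31)) = 2887 / 2.62
= 1101.91 MPa

1101.91


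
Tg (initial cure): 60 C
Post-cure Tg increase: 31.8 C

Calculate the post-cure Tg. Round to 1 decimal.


Post-cure Tg = 60 + 31.8 = 91.8 C

91.8


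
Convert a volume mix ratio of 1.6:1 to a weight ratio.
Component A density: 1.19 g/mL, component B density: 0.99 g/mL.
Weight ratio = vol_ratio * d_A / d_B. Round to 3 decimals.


= 1.6 * 1.19 / 0.99 = 1.923

1.923


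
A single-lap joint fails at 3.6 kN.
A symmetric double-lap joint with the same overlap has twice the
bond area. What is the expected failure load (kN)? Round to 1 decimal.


Double-lap load = 2 * 3.6 = 7.2 kN

7.2


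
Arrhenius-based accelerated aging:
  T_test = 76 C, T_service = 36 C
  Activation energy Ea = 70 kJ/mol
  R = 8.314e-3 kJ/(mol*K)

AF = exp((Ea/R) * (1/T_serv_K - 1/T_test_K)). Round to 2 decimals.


T_test_K = 349.15, T_serv_K = 309.15
AF = exp((70/8.314e-3) * (1/309.15 - 1/349.15))
= 22.65

22.65


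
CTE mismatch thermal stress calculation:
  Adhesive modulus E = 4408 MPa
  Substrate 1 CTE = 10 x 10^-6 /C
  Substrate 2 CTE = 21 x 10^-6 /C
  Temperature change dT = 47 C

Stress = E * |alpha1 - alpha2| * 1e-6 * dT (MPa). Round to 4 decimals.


delta_alpha = |10 - 21| = 11 x 10^-6/C
Stress = 4408 * 11e-6 * 47
= 2.2789 MPa

2.2789


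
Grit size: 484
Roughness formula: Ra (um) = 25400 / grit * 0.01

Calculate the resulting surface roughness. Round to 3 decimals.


Ra = 25400 / 484 * 0.01
= 0.525 um

0.525


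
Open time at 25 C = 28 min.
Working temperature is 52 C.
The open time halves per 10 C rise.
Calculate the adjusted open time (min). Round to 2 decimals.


factor = 2^((52 - 25) / 10) = 6.4980
ot = 28 / 6.4980 = 4.31 min

4.31


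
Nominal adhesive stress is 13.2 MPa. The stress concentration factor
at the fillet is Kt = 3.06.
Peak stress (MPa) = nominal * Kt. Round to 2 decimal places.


Peak = 13.2 * 3.06 = 40.39 MPa

40.39


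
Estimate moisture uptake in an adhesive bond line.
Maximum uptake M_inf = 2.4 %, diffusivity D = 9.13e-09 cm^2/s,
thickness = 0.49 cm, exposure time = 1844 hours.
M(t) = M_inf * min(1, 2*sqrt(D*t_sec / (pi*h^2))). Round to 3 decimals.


Convert time: 1844 h = 6638400 s
ratio = min(1, 2*sqrt(9.13e-09*6638400/(pi*0.49^2)))
= 0.566926
M(t) = 2.4 * 0.566926 = 1.361%

1.361


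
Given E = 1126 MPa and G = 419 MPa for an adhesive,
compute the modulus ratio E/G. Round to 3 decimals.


E/G ratio = 1126 / 419 = 2.687

2.687


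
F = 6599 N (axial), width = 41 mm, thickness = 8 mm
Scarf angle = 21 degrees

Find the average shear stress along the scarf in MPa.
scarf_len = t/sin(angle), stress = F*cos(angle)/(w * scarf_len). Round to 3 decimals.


scarf_len = 8/sin(21 deg) = 22.3234
cos(21 deg) = 0.933580
stress = 6599*0.933580/(41*22.3234) = 6.731 MPa

6.731


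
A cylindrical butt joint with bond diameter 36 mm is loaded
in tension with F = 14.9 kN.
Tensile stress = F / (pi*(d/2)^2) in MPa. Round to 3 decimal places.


Area = pi * (36/2)^2 = 1017.8760 mm^2
Stress = 14.9*1000 / 1017.8760
= 14.638 MPa

14.638


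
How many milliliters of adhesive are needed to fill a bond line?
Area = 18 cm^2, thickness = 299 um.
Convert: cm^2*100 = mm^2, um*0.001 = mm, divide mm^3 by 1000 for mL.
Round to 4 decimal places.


= (18 * 100) * (299 * 0.001) / 1000
= 0.5382 mL

0.5382


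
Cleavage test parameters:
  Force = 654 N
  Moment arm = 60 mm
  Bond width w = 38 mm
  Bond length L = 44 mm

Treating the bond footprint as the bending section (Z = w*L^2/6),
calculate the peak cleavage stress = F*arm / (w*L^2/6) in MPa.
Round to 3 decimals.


M = 654 * 60 = 39240 N*mm
Z = 38 * 44^2 / 6 = 73568 / 6 mm^3
sigma = M / Z = 6 * 39240 / 73568 = 235440 / 73568
= 3.200 MPa

3.200


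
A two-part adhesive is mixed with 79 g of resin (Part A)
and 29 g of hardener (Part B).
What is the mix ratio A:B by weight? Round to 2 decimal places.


Mix ratio = mass_A / mass_B
= 79 / 29
= 2.72

2.72


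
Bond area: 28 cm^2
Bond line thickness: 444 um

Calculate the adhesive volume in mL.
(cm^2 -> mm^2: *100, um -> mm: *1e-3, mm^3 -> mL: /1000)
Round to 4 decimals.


V = 28*100 * 444*1e-3 / 1000
= 1.2432 mL

1.2432


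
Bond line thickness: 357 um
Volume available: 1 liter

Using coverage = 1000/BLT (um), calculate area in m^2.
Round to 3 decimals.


1 L = 1e6 mm^3, thickness = 357 um = 0.357 mm
Area = 1e6 / 0.357 mm^2 = (1e6 / 0.357) / 1e6 m^2 = 1000 / 357 m^2
= 2.801 m^2

2.801


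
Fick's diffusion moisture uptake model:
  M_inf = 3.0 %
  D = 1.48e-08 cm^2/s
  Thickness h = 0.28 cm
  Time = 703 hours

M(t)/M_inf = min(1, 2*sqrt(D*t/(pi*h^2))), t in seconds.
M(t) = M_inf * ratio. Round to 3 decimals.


t_sec = 703 * 3600 = 2530800
ratio = 2*sqrt(1.48e-08*2530800/(pi*0.28^2))
= min(1, 0.779932)
= 0.779932
M(t) = 3.0 * 0.779932 = 2.340 %

2.340


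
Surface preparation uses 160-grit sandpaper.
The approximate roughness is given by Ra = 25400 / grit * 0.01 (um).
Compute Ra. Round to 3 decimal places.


Ra = 25400 / 160 * 0.01
= 254 / 160
= 1.588 um

1.588


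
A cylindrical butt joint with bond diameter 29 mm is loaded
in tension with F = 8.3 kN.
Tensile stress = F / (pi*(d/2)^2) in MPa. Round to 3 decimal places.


Area = pi * (29/2)^2 = 660.5199 mm^2
Stress = 8.3*1000 / 660.5199
= 12.566 MPa

12.566


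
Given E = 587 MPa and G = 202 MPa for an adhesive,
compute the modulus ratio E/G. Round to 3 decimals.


E/G ratio = 587 / 202 = 2.906

2.906


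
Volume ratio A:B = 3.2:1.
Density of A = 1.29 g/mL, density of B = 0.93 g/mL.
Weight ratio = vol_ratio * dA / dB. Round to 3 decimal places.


Wt ratio = 3.2 * 1.29 / 0.93
= 4.439

4.439


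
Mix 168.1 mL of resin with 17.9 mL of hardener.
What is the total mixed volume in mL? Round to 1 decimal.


Total = 168.1 + 17.9 = 186.0 mL

186.0


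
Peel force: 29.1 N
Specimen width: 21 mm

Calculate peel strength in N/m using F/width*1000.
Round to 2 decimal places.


Peel strength = 29.1 / 21 * 1000 = 1385.71 N/m

1385.71


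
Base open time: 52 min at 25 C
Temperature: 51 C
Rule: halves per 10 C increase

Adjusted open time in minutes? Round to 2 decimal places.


Acceleration = 2^((51-25)/10) = 6.0629
Open time = 52 / 6.0629 = 8.58 min

8.58


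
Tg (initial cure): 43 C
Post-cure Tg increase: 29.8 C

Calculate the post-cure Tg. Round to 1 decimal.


Post-cure Tg = 43 + 29.8 = 72.8 C

72.8


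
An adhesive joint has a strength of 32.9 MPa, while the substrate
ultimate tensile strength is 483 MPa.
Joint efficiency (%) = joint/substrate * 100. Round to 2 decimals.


Efficiency = 32.9 / 483 * 100
= 6.81%

6.81


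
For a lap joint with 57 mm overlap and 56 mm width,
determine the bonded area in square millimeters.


Area = 57 * 56 = 3192 mm^2

3192


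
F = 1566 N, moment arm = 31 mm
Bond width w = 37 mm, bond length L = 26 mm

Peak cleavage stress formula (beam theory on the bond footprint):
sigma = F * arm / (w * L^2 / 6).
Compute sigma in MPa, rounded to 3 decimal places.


sigma = (1566 * 31) / (37 * 676 / 6)
= 48546 * 6 / 25012
= 291276 / 25012
= 11.645 MPa

11.645


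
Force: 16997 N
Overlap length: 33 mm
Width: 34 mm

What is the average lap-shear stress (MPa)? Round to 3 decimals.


Average shear stress = F / (overlap * width)
= 16997 / (33 * 34)
= 15.149 MPa

15.149


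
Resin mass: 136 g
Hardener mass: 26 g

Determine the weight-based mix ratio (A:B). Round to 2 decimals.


Ratio = 136 / 26 = 5.23

5.23


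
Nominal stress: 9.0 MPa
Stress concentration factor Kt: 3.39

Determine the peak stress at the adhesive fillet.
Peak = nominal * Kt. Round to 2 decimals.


Peak stress = 9.0 * 3.39
= 30.51 MPa

30.51


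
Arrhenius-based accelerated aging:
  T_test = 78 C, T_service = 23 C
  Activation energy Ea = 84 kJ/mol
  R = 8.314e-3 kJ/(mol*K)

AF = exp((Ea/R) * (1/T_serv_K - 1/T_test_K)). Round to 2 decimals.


T_test_K = 351.15, T_serv_K = 296.15
AF = exp((84/8.314e-3) * (1/296.15 - 1/351.15))
= 209.25

209.25


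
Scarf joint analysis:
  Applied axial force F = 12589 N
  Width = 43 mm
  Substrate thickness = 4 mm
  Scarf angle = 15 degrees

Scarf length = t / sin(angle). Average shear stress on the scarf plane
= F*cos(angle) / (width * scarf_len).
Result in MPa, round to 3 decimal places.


Scarf length = 4 / sin(15 deg) = 15.4548 mm
cos(15 deg) = 0.965926
Shear = 12589 * 0.965926 / (43 * 15.4548)
= 18.298 MPa

18.298


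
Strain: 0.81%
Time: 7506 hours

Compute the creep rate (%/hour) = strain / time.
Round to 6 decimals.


Creep rate = 0.81 / 7506
= 0.000108 %/h

0.000108


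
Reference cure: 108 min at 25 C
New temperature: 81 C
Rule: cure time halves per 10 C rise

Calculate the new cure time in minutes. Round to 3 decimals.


factor = 2^((81-25)/10) = 48.5029
t_new = 108 / 48.5029 = 2.227 min

2.227


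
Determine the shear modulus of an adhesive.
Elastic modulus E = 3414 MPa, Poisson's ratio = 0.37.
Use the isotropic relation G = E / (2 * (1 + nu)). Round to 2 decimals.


G = 3414 / (2*(1+0.37)) = 3414 / 2.74
= 1245.99 MPa

1245.99


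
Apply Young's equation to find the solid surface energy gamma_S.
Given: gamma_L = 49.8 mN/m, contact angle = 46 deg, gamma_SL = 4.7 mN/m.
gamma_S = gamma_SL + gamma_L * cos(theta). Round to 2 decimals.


theta_rad = 46 * pi/180 = 0.802851
gamma_S = 4.7 + 49.8 * cos(0.802851)
= 39.29 mN/m

39.29


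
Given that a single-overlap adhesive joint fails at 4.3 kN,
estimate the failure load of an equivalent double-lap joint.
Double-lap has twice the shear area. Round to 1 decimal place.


Double-lap factor = 2
Expected load = 4.3 * 2 = 8.6 kN

8.6


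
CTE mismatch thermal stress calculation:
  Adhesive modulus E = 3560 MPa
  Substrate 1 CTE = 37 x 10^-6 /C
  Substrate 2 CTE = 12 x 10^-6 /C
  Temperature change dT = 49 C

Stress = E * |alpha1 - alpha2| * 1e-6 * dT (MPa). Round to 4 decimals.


delta_alpha = |37 - 12| = 25 x 10^-6/C
Stress = 3560 * 25e-6 * 49
= 4.3610 MPa

4.3610


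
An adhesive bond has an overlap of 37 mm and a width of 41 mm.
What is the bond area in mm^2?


Bond area = overlap * width
= 37 * 41
= 1517 mm^2

1517


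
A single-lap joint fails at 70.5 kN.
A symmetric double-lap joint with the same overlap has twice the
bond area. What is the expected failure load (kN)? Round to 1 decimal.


Double-lap load = 2 * 70.5 = 141.0 kN

141.0


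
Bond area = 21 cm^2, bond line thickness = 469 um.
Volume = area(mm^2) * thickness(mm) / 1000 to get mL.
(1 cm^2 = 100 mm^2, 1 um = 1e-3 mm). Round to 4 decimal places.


area_mm2 = 21 * 100 = 2100
blt_mm = 469 * 1e-3 = 0.469
vol_mm3 = 2100 * 0.469 = 984.9
vol_mL = 984.9 / 1000 = 0.9849 mL

0.9849


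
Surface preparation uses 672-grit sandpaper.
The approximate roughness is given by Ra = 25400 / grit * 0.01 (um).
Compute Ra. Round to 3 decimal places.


Ra = 25400 / 672 * 0.01
= 254 / 672
= 0.378 um

0.378


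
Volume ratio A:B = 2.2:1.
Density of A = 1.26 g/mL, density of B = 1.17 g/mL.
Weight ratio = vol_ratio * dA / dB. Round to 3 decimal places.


Wt ratio = 2.2 * 1.26 / 1.17
= 2.369

2.369


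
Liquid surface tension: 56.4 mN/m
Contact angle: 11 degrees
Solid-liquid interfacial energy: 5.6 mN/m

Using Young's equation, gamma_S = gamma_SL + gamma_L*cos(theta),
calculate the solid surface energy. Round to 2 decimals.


gamma_S = 5.6 + 56.4 * cos(11)
= 60.96 mN/m

60.96


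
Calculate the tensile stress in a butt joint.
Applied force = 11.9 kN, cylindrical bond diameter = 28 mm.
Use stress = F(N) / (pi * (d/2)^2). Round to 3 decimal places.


A = pi * 14.0^2 = 615.7522 mm^2
sigma = 11900.0 / 615.7522 = 19.326 MPa

19.326


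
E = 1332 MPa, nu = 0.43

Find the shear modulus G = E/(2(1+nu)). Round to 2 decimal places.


G = 1332 / (2 * 1.43)
= 465.73 MPa

465.73


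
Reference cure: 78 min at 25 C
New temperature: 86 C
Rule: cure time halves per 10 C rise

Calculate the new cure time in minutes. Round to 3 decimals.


factor = 2^((86-25)/10) = 68.5935
t_new = 78 / 68.5935 = 1.137 min

1.137


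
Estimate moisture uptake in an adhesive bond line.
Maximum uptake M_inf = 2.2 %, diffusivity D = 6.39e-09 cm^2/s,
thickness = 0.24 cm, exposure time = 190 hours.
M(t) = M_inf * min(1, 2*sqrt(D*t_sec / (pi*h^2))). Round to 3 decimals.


Convert time: 190 h = 684000 s
ratio = min(1, 2*sqrt(6.39e-09*684000/(pi*0.24^2)))
= 0.310830
M(t) = 2.2 * 0.310830 = 0.684%

0.684


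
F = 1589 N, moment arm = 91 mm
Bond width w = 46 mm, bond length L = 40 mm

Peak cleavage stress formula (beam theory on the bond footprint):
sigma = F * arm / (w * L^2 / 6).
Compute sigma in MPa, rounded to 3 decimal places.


sigma = (1589 * 91) / (46 * 1600 / 6)
= 144599 * 6 / 73600
= 867594 / 73600
= 11.788 MPa

11.788


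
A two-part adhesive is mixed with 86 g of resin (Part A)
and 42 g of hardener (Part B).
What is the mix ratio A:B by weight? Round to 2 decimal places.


Mix ratio = mass_A / mass_B
= 86 / 42
= 2.05

2.05


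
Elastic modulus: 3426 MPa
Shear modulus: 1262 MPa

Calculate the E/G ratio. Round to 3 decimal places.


E / G = 3426 / 1262 = 2.715

2.715


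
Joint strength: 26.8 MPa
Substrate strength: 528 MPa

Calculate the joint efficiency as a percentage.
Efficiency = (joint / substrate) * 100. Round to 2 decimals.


Efficiency = (26.8 / 528) * 100 = 5.08%

5.08


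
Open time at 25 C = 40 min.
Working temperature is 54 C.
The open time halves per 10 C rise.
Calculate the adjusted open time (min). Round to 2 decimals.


factor = 2^((54 - 25) / 10) = 7.4643
ot = 40 / 7.4643 = 5.36 min

5.36
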